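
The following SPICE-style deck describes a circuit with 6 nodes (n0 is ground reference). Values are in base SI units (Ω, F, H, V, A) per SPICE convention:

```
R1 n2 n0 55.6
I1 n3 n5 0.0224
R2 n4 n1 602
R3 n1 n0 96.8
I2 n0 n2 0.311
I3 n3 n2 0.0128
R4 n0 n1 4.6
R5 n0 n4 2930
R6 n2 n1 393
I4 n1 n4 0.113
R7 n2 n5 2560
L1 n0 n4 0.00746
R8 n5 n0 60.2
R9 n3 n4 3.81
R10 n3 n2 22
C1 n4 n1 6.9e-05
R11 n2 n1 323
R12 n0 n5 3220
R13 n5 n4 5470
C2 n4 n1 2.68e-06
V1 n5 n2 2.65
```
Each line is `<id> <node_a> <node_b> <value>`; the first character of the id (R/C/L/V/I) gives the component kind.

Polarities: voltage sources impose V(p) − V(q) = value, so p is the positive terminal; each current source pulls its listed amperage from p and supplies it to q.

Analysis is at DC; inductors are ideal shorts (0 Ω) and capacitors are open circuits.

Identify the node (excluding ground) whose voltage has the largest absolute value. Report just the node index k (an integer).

5

Element admittances at DC:
  Y(R1) = 0.01799 S between n2,n0
  I1: injects 0.0224 A into n5 (from n3)
  Y(R2) = 0.001661 S between n4,n1
  Y(R3) = 0.01033 S between n1,n0
  I2: injects 0.311 A into n2 (from n0)
  I3: injects 0.0128 A into n2 (from n3)
  Y(R4) = 0.2174 S between n0,n1
  Y(R5) = 0.0003413 S between n0,n4
  Y(R6) = 0.002545 S between n2,n1
  I4: injects 0.113 A into n4 (from n1)
  Y(R7) = 0.0003906 S between n2,n5
  L1: short n0↔n4 (DC inductor)
  Y(R8) = 0.01661 S between n5,n0
  Y(R9) = 0.2625 S between n3,n4
  Y(R10) = 0.04545 S between n3,n2
  Y(C1) = 0.000 S between n4,n1
  Y(R11) = 0.003096 S between n2,n1
  Y(R12) = 0.0003106 S between n0,n5
  Y(R13) = 0.0001828 S between n5,n4
  Y(C2) = 0.000 S between n4,n1
  V1: constraint V(n5)−V(n2) = 2.65
Assemble and solve the 7×7 MNA system:
  V(n1)=-0.3922  V(n2)=3.693  V(n3)=0.4308  V(n4)=0.000  V(n5)=6.343
  i(L1)=-0.2266  i(V1)=-0.08712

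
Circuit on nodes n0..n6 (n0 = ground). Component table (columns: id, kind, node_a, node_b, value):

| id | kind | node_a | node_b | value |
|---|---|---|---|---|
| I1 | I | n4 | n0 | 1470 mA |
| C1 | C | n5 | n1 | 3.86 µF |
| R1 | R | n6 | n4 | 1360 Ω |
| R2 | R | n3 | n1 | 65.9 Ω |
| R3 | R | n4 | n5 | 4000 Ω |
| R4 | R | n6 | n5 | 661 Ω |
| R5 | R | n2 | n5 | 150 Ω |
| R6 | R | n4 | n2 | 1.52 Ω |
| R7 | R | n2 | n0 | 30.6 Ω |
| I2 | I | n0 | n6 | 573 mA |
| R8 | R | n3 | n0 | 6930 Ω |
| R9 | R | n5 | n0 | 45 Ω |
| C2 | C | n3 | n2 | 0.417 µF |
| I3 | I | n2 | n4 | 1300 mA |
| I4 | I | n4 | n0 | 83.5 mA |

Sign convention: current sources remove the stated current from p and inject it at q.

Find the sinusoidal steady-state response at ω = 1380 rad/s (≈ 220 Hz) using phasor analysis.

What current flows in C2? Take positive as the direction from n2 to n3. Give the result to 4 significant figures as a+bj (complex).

MNA unknowns: 6 node voltages V₁..V_6
I1: z[4]−=1.47, z[0]+=1.47
C1: Y=0.000+0.005327j on G[5,1]
R1: Y=0.0007353+0.000j on G[6,4]
R2: Y=0.01517+0.000j on G[3,1]
R3: Y=0.0002500+0.000j on G[4,5]
R4: Y=0.001513+0.000j on G[6,5]
R5: Y=0.006667+0.000j on G[2,5]
R6: Y=0.6579+0.000j on G[4,2]
R7: Y=0.03268+0.000j on G[2,0]
I2: z[0]−=0.573, z[6]+=0.573
R8: Y=0.0001443+0.000j on G[3,0]
R9: Y=0.02222+0.000j on G[5,0]
C2: Y=0.000+0.0005755j on G[3,2]
I3: z[2]−=1.3, z[4]+=1.3
I4: z[4]−=0.0835, z[0]+=0.0835
solve → V1=1.025-0.3184j, V2=-33.18+0.3866j, V3=0.9412-1.597j, V4=-33.24+0.3856j, V5=4.668-0.5582j, V6=247.1-0.2495j

-0.001142-0.01964j A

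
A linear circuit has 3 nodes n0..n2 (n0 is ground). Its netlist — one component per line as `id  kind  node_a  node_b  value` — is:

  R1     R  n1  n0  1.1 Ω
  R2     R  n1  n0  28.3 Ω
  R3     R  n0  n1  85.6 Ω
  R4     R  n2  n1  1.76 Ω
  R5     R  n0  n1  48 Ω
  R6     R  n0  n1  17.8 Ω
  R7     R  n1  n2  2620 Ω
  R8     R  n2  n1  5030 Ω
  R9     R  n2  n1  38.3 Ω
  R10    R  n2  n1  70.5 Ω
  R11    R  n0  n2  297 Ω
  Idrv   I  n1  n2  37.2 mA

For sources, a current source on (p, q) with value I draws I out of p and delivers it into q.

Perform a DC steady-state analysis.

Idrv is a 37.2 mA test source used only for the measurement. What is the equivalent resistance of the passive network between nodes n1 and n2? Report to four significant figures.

Element admittances at DC:
  Y(R1) = 0.9091 S between n1,n0
  Y(R2) = 0.03534 S between n1,n0
  Y(R3) = 0.01168 S between n0,n1
  Y(R4) = 0.5682 S between n2,n1
  Y(R5) = 0.02083 S between n0,n1
  Y(R6) = 0.05618 S between n0,n1
  Y(R7) = 0.0003817 S between n1,n2
  Y(R8) = 0.0001988 S between n2,n1
  Y(R9) = 0.02611 S between n2,n1
  Y(R10) = 0.01418 S between n2,n1
  Y(R11) = 0.003367 S between n0,n2
  Idrv: injects 0.0372 A into n2 (from n1)
Assemble and solve the 2×2 MNA system:
  V(n1)=-0.0001973  V(n2)=0.06055

R_eq = 1.633 Ω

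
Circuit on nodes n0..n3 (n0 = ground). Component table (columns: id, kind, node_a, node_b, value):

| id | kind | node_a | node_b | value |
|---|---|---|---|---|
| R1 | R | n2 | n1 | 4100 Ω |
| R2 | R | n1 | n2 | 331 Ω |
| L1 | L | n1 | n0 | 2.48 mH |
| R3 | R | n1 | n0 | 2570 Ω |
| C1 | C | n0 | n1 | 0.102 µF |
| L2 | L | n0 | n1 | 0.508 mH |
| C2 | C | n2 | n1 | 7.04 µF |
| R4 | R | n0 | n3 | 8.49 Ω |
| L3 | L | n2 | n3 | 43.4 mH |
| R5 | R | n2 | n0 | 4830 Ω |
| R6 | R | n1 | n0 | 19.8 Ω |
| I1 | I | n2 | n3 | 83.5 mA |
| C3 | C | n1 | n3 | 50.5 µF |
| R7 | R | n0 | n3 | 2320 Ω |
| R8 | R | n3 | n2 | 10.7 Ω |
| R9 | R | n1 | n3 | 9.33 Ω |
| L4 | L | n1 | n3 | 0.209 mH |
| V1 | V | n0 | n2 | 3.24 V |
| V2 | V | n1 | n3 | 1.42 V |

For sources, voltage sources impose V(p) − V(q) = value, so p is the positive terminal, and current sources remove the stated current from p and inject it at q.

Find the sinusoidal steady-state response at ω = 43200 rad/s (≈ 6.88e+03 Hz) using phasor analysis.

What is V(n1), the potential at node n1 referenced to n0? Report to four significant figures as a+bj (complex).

Apply KCL at each of the 3 non-ground nodes and solve the resulting linear system.
Node n1: branches {R1, R2, L1, R3, C1, L2, C2, R6, C3, R9, L4, V2} → V_1 = -1.710-2.075j
Node n2: branches {R1, R2, C2, L3, R5, I1, R8, V1} → V_2 = -3.240+0.000j
Node n3: branches {R4, L3, I1, C3, R7, R8, R9, L4, V2} → V_3 = -3.130-2.075j
Source currents: i(V1)=-0.5625-0.2646j, i(V2)=-0.5965-3.380j

-1.710-2.075j V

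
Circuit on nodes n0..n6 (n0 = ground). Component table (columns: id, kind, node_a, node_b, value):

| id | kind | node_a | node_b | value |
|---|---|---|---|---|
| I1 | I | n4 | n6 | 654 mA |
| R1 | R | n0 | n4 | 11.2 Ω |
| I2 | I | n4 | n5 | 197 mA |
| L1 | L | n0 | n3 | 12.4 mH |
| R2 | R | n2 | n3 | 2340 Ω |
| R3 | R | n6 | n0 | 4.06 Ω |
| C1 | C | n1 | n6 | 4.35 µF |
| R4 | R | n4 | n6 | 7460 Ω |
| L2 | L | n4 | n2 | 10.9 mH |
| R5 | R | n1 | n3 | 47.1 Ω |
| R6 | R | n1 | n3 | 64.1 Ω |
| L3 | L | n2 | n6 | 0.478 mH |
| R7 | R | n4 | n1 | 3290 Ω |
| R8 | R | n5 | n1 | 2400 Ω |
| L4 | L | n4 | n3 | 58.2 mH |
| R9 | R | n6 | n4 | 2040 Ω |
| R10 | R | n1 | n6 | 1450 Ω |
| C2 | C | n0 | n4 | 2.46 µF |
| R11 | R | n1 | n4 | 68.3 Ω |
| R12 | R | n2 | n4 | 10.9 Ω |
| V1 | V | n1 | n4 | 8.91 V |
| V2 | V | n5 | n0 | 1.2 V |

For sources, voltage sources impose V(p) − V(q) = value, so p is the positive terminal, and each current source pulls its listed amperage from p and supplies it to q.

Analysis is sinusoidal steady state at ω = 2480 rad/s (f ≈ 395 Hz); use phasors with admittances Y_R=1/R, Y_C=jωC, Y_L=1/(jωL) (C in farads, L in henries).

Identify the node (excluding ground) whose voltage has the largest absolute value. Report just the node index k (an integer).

4

Apply KCL at each of the 6 non-ground nodes and solve the resulting linear system.
Node n1: branches {C1, R5, R6, R7, R8, R10, R11, V1} → V_1 = 4.143-0.7750j
Node n2: branches {R2, L2, L3, R12} → V_2 = 0.4918+0.03209j
Node n3: branches {L1, R2, R5, R6, L4} → V_3 = 1.806+2.032j
Node n4: branches {I1, R1, I2, R4, L2, R7, L4, R9, C2, R11, R12, V1} → V_4 = -4.767-0.7750j
Node n5: branches {I2, R8, V2} → V_5 = 1.200+0.000j
Node n6: branches {I1, R3, C1, R4, L3, R9, R10} → V_6 = 0.6356+0.6387j
Source currents: i(V1)=-0.2382+0.06686j, i(V2)=0.1982-0.0003229j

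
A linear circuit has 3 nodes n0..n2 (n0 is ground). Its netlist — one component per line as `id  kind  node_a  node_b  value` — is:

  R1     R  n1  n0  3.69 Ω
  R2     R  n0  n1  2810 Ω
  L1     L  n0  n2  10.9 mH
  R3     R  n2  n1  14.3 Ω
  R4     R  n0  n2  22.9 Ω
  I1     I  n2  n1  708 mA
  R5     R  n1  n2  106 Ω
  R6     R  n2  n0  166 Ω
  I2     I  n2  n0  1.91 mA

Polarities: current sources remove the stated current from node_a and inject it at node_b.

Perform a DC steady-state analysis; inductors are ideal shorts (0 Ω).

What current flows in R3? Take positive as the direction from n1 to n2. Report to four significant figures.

MNA unknowns: 2 node voltages V₁..V_2 plus 1 source current (L1)
R1: Y=0.2710 on G[1,0]
R2: Y=0.0003559 on G[0,1]
L1: row V0−V2=0, i_L1 at 0,2
R3: Y=0.06993 on G[2,1]
R4: Y=0.04367 on G[0,2]
I1: z[2]−=0.708, z[1]+=0.708
R5: Y=0.009434 on G[1,2]
R6: Y=0.006024 on G[2,0]
I2: z[2]−=0.00191, z[0]+=0.00191
solve → V1=2.019, V2=0.000
aux → i_L1=0.5497

0.1412 A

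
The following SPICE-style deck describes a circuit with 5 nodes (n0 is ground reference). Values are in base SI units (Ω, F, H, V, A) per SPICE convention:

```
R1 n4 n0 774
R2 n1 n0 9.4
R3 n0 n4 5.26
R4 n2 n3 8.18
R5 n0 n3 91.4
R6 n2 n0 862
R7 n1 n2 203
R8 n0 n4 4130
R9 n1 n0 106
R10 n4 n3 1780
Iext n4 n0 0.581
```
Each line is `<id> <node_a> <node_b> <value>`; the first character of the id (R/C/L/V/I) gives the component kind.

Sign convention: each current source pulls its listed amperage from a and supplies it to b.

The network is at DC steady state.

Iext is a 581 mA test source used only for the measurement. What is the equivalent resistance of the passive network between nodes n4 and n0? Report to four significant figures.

MNA unknowns: 4 node voltages V₁..V_4
R1: Y=0.001292 on G[4,0]
R2: Y=0.1064 on G[1,0]
R3: Y=0.1901 on G[0,4]
R4: Y=0.1222 on G[2,3]
R5: Y=0.01094 on G[0,3]
R6: Y=0.001160 on G[2,0]
R7: Y=0.004926 on G[1,2]
R8: Y=0.0002421 on G[0,4]
R9: Y=0.009434 on G[1,0]
R10: Y=0.0005618 on G[4,3]
Iext: z[4]−=0.581, z[0]+=0.581
solve → V1=-0.003862, V2=-0.09466, V3=-0.09922, V4=-3.023

R_eq = 5.203 Ω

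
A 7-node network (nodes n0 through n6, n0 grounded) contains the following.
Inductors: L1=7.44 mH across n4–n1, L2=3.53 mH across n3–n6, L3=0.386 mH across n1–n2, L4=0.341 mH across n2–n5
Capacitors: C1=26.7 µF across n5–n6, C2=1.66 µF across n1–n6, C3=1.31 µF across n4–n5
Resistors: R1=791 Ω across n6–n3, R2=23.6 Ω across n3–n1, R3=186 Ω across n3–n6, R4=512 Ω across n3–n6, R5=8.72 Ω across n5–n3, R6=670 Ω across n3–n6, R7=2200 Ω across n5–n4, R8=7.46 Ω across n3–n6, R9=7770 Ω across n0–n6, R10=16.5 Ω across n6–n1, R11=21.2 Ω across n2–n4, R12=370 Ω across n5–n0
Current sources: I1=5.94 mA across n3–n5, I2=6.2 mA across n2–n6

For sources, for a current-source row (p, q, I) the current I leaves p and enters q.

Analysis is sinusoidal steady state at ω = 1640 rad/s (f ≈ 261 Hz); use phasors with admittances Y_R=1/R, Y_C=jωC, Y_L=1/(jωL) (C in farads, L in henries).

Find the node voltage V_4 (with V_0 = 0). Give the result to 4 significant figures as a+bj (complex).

-0.0008466-0.002799j V

Element admittances at ω=1640 rad/s:
  Y(L1) = 0.000-0.08196j S between n4,n1
  Y(L2) = 0.000-0.1727j S between n3,n6
  Y(C1) = 0.000+0.04379j S between n5,n6
  Y(R1) = 0.001264+0.000j S between n6,n3
  Y(R2) = 0.04237+0.000j S between n3,n1
  Y(C2) = 0.000+0.002722j S between n1,n6
  Y(R3) = 0.005376+0.000j S between n3,n6
  Y(C3) = 0.000+0.002148j S between n4,n5
  Y(L3) = 0.000-1.580j S between n1,n2
  Y(R4) = 0.001953+0.000j S between n3,n6
  Y(R5) = 0.1147+0.000j S between n5,n3
  Y(R6) = 0.001493+0.000j S between n3,n6
  Y(R7) = 0.0004545+0.000j S between n5,n4
  Y(R8) = 0.1340+0.000j S between n3,n6
  Y(L4) = 0.000-1.788j S between n2,n5
  Y(R9) = 0.0001287+0.000j S between n0,n6
  Y(R10) = 0.06061+0.000j S between n6,n1
  I1: injects 0.00594 A into n5 (from n3)
  Y(R11) = 0.04717+0.000j S between n2,n4
  Y(R12) = 0.002703+0.000j S between n5,n0
  I2: injects 0.0062 A into n6 (from n2)
Assemble and solve the 6×6 MNA system:
  V(n1)=-0.001089-0.002690j  V(n2)=-0.0009209-0.003248j  V(n3)=-0.003961-0.009157j  V(n4)=-0.0008466-0.002799j  V(n5)=-0.0007607-0.0002746j  V(n6)=0.01598+0.005767j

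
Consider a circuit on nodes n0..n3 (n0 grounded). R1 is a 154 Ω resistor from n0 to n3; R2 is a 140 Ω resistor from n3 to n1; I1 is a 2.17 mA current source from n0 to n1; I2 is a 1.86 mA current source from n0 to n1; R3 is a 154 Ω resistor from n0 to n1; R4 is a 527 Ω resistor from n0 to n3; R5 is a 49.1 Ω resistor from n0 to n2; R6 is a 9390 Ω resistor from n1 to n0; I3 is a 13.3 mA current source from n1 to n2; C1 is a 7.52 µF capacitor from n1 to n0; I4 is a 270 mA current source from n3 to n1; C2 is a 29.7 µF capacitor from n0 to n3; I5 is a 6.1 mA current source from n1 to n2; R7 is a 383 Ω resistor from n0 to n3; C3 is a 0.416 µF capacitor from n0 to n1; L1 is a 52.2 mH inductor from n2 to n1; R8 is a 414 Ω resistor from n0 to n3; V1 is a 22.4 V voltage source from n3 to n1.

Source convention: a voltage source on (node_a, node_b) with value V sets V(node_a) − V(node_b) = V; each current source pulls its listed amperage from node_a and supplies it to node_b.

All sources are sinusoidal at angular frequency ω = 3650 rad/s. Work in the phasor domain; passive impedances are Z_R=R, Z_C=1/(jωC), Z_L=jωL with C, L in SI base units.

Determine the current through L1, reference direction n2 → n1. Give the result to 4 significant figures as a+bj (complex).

Element admittances at ω=3650 rad/s:
  Y(R1) = 0.006494+0.000j S between n0,n3
  Y(R2) = 0.007143+0.000j S between n3,n1
  I1: injects 0.00217 A into n1 (from n0)
  I2: injects 0.00186 A into n1 (from n0)
  Y(R3) = 0.006494+0.000j S between n0,n1
  Y(R4) = 0.001898+0.000j S between n0,n3
  Y(R5) = 0.02037+0.000j S between n0,n2
  Y(R6) = 0.0001065+0.000j S between n1,n0
  I3: injects 0.0133 A into n2 (from n1)
  Y(C1) = 0.000+0.02745j S between n1,n0
  I4: injects 0.27 A into n1 (from n3)
  Y(C2) = 0.000+0.1084j S between n0,n3
  I5: injects 0.0061 A into n2 (from n1)
  Y(R7) = 0.002611+0.000j S between n0,n3
  Y(C3) = 0.000+0.001518j S between n0,n1
  Y(L1) = 0.000-0.005249j S between n2,n1
  Y(R8) = 0.002415+0.000j S between n0,n3
  V1: constraint V(n3)−V(n1) = 22.4
Assemble and solve the 4×4 MNA system:
  V(n1)=-18.28-0.5614j  V(n2)=-0.3808+4.612j  V(n3)=4.121-0.5614j
  i(V1)=-0.5462-0.4392j

0.02715-0.09394j A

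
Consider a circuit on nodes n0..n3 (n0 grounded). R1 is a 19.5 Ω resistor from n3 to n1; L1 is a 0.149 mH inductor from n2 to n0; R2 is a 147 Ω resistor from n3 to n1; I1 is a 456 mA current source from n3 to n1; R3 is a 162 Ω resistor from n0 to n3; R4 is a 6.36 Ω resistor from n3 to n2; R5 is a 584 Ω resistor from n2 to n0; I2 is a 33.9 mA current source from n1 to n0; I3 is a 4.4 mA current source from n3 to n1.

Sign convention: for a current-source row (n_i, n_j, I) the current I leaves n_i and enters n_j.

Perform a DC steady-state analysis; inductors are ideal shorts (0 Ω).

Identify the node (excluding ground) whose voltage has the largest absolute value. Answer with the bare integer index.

Apply KCL at each of the 3 non-ground nodes and solve the resulting linear system.
Node n1: branches {R1, R2, I1, I2, I3} → V_1 = 7.135
Node n2: branches {L1, R4, R5} → V_2 = 0.000
Node n3: branches {R1, R2, I1, R3, R4, I3} → V_3 = -0.2075
Source currents: i(L1)=-0.03262

1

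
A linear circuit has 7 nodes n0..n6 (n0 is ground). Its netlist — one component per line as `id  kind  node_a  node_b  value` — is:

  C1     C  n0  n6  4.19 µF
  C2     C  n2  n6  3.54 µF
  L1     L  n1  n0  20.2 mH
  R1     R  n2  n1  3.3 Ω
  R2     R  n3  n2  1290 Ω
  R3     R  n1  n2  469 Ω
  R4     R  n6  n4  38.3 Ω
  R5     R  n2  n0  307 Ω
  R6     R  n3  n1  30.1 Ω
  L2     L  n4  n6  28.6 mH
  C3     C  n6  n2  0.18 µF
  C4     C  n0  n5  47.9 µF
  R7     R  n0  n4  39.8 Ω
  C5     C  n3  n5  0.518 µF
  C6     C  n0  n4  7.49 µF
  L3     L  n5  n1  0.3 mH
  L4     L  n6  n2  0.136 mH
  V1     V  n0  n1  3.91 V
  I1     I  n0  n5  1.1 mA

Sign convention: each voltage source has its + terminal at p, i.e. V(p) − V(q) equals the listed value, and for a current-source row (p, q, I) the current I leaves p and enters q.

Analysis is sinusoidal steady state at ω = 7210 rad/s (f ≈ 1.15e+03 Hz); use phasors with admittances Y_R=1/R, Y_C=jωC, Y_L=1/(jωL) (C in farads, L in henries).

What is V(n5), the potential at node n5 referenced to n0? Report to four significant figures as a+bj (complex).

-15.83+0.05213j V

Apply KCL at each of the 6 non-ground nodes and solve the resulting linear system.
Node n1: branches {L1, R1, R3, R6, L3, V1} → V_1 = -3.910+0.000j
Node n2: branches {C2, R1, R2, R3, R5, C3, L4} → V_2 = -3.557+0.3717j
Node n3: branches {R2, R6, C5} → V_3 = -4.049-1.286j
Node n4: branches {R4, L2, R7, C6} → V_4 = -0.6587+1.219j
Node n5: branches {C4, C5, L3, I1} → V_5 = -15.83+0.05213j
Node n6: branches {C1, C2, R4, L2, C3, L4} → V_6 = -3.674+0.4689j
Source currents: i(V1)=-0.1272-5.555j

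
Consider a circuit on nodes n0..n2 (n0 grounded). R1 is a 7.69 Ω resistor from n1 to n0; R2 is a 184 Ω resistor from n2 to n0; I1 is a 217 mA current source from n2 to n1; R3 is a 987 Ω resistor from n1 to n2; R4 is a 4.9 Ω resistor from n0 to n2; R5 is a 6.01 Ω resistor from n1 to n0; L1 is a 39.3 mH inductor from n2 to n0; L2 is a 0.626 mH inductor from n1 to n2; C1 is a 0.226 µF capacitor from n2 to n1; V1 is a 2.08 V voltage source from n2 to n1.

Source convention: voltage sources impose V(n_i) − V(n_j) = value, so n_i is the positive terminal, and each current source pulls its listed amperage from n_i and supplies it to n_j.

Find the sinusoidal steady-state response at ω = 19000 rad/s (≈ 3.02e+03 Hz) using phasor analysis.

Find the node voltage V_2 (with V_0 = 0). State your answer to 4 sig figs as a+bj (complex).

1.219+0.003226j V

MNA unknowns: 2 node voltages V₁..V_2 plus 1 source current (V1)
R1: Y=0.1300+0.000j on G[1,0]
R2: Y=0.005435+0.000j on G[2,0]
I1: z[2]−=0.217, z[1]+=0.217
R3: Y=0.001013+0.000j on G[1,2]
R4: Y=0.2041+0.000j on G[0,2]
R5: Y=0.1664+0.000j on G[1,0]
L1: Y=0.000-0.001339j on G[2,0]
L2: Y=0.000-0.08408j on G[1,2]
C1: Y=0.000+0.004294j on G[2,1]
V1: row V2−V1=2.08, i_V1 at 2,1
solve → V1=-0.8614+0.003226j, V2=1.219+0.003226j
aux → i_V1=-0.4744+0.1669j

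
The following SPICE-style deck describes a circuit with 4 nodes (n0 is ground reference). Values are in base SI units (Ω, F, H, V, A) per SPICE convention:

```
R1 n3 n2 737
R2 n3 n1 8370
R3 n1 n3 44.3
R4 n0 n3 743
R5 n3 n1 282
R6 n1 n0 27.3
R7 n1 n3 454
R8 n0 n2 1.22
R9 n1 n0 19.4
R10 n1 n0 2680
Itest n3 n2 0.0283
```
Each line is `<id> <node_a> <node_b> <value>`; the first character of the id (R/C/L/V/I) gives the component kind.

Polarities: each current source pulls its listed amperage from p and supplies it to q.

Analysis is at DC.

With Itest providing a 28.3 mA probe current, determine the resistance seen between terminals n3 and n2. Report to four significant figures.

Element admittances at DC:
  Y(R1) = 0.001357 S between n3,n2
  Y(R2) = 0.0001195 S between n3,n1
  Y(R3) = 0.02257 S between n1,n3
  Y(R4) = 0.001346 S between n0,n3
  Y(R5) = 0.003546 S between n3,n1
  Y(R6) = 0.03663 S between n1,n0
  Y(R7) = 0.002203 S between n1,n3
  Y(R8) = 0.8197 S between n0,n2
  Y(R9) = 0.05155 S between n1,n0
  Y(R10) = 0.0003731 S between n1,n0
  Itest: injects 0.0283 A into n2 (from n3)
Assemble and solve the 3×3 MNA system:
  V(n1)=-0.2835  V(n2)=0.03254  V(n3)=-1.166

R_eq = 42.36 Ω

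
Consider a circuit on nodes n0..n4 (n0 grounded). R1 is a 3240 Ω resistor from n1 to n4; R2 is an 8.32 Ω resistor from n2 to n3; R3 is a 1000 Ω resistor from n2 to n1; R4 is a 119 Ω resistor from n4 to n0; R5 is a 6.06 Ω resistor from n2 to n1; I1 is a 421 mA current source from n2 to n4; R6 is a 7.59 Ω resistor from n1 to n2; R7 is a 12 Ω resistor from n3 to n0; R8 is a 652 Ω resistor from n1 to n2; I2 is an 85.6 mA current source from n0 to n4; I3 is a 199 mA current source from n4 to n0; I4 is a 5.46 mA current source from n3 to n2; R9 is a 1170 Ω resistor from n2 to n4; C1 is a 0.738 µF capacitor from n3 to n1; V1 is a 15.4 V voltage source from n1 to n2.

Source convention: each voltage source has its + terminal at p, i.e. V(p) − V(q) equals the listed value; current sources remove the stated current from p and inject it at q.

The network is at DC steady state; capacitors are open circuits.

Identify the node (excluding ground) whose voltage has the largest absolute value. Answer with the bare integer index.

4

Apply KCL at each of the 4 non-ground nodes and solve the resulting linear system.
Node n1: branches {R1, R3, R5, R6, R8, C1, V1} → V_1 = 7.725
Node n2: branches {R2, R3, R5, I1, R6, R8, I4, R9, V1} → V_2 = -7.675
Node n3: branches {R2, R7, I4, C1} → V_3 = -4.559
Node n4: branches {R1, R4, I1, I2, I3, R9} → V_4 = 31.72
Source currents: i(V1)=-4.602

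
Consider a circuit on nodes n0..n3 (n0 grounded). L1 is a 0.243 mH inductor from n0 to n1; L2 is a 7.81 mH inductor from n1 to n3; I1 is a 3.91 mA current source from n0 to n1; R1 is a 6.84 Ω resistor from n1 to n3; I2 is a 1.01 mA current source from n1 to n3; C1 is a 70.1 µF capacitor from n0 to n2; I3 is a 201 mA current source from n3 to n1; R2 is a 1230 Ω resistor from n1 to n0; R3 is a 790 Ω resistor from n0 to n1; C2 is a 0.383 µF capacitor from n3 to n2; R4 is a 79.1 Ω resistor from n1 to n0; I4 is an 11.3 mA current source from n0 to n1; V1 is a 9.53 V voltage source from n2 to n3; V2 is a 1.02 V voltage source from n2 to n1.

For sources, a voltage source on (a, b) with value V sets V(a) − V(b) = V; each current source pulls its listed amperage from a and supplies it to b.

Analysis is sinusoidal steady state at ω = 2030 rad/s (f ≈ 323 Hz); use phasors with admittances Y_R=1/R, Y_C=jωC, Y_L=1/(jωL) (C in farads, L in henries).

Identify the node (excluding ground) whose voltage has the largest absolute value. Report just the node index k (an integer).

MNA unknowns: 3 node voltages V₁..V_3 plus 2 source currents (V1, V2)
L1: Y=0.000-2.027j on G[0,1]
L2: Y=0.000-0.06307j on G[1,3]
I1: z[0]−=0.00391, z[1]+=0.00391
R1: Y=0.1462+0.000j on G[1,3]
I2: z[1]−=0.00101, z[3]+=0.00101
C1: Y=0.000+0.1423j on G[0,2]
I3: z[3]−=0.201, z[1]+=0.201
R2: Y=0.0008130+0.000j on G[1,0]
R3: Y=0.001266+0.000j on G[0,1]
C2: Y=0.000+0.0007775j on G[3,2]
R4: Y=0.01264+0.000j on G[1,0]
I4: z[0]−=0.0113, z[1]+=0.0113
V1: row V2−V3=9.53, i_V1 at 2,3
V2: row V2−V1=1.02, i_V2 at 2,1
solve → V1=0.07706+0.007468j, V2=1.097+0.007468j, V3=-8.433+0.007468j
aux → i_V1=-1.044+0.5294j, i_V2=1.045-0.6929j

3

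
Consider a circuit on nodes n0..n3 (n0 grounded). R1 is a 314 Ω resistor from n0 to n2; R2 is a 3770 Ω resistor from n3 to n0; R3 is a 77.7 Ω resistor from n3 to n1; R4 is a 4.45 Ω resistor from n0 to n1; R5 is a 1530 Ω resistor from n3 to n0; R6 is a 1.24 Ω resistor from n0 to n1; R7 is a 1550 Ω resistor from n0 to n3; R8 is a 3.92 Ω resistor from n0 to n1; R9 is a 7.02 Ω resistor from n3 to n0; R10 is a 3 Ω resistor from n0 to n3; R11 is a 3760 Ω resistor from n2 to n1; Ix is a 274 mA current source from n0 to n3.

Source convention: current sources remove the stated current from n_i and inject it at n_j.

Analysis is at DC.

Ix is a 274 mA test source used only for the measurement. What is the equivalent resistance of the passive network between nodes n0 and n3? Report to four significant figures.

R_eq = 2.040 Ω

Apply KCL at each of the 3 non-ground nodes and solve the resulting linear system.
Node n1: branches {R3, R4, R6, R8, R11} → V_1 = 0.005538
Node n2: branches {R1, R11} → V_2 = 0.0004268
Node n3: branches {R2, R3, R5, R7, R9, R10, Ix} → V_3 = 0.5591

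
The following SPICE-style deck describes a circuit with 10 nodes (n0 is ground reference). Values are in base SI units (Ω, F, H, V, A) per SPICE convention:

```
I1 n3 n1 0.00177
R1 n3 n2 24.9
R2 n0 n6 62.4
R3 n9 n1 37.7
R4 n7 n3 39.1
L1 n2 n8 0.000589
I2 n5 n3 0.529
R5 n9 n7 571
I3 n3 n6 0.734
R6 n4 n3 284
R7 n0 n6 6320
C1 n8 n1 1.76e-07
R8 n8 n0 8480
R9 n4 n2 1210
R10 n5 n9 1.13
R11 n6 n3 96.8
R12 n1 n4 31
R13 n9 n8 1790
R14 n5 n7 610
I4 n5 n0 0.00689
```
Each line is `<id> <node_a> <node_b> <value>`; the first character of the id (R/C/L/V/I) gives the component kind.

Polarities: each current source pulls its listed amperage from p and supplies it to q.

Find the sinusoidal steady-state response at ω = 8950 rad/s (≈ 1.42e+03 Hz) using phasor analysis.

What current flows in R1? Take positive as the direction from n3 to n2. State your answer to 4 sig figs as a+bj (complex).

0.1019+0.07824j A

Element admittances at ω=8950 rad/s:
  I1: injects 0.00177 A into n1 (from n3)
  Y(R1) = 0.04016+0.000j S between n3,n2
  Y(R2) = 0.01603+0.000j S between n0,n6
  Y(R3) = 0.02653+0.000j S between n9,n1
  Y(R4) = 0.02558+0.000j S between n7,n3
  Y(L1) = 0.000-0.1897j S between n2,n8
  I2: injects 0.529 A into n3 (from n5)
  Y(R5) = 0.001751+0.000j S between n9,n7
  I3: injects 0.734 A into n6 (from n3)
  Y(R6) = 0.003521+0.000j S between n4,n3
  Y(R7) = 0.0001582+0.000j S between n0,n6
  Y(C1) = 0.000+0.001575j S between n8,n1
  Y(R8) = 0.0001179+0.000j S between n8,n0
  Y(R9) = 0.0008264+0.000j S between n4,n2
  Y(R10) = 0.8850+0.000j S between n5,n9
  Y(R11) = 0.01033+0.000j S between n6,n3
  Y(R12) = 0.03226+0.000j S between n1,n4
  Y(R13) = 0.0005587+0.000j S between n9,n8
  Y(R14) = 0.001639+0.000j S between n5,n7
  I4: injects 0.00689 A into n0 (from n5)
Assemble and solve the 9×9 MNA system:
  V(n1)=-135.1+13.76j  V(n2)=-73.32-1.907j  V(n3)=-70.78+0.04129j  V(n4)=-127.5+12.09j  V(n5)=-145.8+12.08j  V(n6)=0.1051+0.01609j  V(n7)=-79.54+1.452j  V(n8)=-72.84-2.208j  V(n9)=-145.3+12.10j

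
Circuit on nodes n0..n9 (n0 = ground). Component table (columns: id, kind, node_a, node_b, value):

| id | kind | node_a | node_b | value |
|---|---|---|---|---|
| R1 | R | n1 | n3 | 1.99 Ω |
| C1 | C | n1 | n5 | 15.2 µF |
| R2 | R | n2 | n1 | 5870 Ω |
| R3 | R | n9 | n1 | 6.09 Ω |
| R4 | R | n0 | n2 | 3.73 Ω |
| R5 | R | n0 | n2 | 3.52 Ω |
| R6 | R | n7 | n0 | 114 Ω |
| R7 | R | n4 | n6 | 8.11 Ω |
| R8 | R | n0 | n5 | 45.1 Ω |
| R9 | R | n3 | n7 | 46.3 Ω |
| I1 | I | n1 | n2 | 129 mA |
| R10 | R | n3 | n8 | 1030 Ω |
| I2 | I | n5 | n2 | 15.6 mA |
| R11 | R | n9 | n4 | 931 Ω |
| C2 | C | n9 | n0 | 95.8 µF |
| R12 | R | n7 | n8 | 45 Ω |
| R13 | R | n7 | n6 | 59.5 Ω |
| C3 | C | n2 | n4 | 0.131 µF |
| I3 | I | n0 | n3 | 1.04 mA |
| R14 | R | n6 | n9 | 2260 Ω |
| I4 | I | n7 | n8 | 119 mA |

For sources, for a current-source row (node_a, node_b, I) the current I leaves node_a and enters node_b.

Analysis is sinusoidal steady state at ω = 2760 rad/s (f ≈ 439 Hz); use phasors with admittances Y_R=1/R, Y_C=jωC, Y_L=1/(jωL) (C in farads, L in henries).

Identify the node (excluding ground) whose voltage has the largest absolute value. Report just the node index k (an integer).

Apply KCL at each of the 9 non-ground nodes and solve the resulting linear system.
Node n1: branches {R1, C1, R2, R3, I1} → V_1 = -0.7444+0.3926j
Node n2: branches {R2, R4, R5, I1, I2, C3} → V_2 = 0.2613-0.0004361j
Node n3: branches {R1, R9, R10, I3} → V_3 = -0.7291+0.3884j
Node n4: branches {R7, R11, C3} → V_4 = -0.5898+0.3276j
Node n5: branches {C1, R8, I2} → V_5 = -0.8977+0.2899j
Node n6: branches {R7, R13, R14} → V_6 = -0.5956+0.3241j
Node n7: branches {R6, R9, R12, R13, I4} → V_7 = -0.6530+0.2951j
Node n8: branches {R10, R12, I4} → V_8 = 4.475+0.2990j
Node n9: branches {R3, R11, C2, R14} → V_9 = -0.03319+0.4449j

8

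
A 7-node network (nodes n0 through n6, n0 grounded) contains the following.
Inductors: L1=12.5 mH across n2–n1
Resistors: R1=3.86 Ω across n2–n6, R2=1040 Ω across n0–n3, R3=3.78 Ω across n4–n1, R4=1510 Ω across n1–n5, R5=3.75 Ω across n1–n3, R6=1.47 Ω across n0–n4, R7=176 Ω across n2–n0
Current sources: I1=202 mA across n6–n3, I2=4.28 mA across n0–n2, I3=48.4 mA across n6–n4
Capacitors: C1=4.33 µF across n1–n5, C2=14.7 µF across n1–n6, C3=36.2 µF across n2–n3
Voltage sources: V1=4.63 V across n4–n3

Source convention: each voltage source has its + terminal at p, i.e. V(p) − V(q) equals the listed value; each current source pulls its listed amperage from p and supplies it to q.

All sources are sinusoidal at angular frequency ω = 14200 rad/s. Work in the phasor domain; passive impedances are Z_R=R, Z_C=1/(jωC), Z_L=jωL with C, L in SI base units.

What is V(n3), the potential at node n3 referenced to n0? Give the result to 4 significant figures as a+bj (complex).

-4.583+0.0008478j V

MNA unknowns: 6 node voltages V₁..V_6 plus 1 source current (V1)
L1: Y=0.000-0.005634j on G[2,1]
R1: Y=0.2591+0.000j on G[2,6]
I1: z[6]−=0.202, z[3]+=0.202
C1: Y=0.000+0.06149j on G[1,5]
R2: Y=0.0009615+0.000j on G[0,3]
C2: Y=0.000+0.2087j on G[1,6]
R3: Y=0.2646+0.000j on G[4,1]
R4: Y=0.0006623+0.000j on G[1,5]
R5: Y=0.2667+0.000j on G[1,3]
I2: z[0]−=0.00428, z[2]+=0.00428
I3: z[6]−=0.0484, z[4]+=0.0484
R6: Y=0.6803+0.000j on G[0,4]
R7: Y=0.005682+0.000j on G[2,0]
C3: Y=0.000+0.5140j on G[2,3]
V1: row V4−V3=4.63, i_V1 at 4,3
solve → V1=-2.796-0.4592j, V2=-4.106-0.1016j, V3=-4.583+0.0008478j, V4=0.04707+0.0008478j, V5=-2.796-0.4592j, V6=-4.002+0.8702j
aux → i_V1=-0.7357-0.1223j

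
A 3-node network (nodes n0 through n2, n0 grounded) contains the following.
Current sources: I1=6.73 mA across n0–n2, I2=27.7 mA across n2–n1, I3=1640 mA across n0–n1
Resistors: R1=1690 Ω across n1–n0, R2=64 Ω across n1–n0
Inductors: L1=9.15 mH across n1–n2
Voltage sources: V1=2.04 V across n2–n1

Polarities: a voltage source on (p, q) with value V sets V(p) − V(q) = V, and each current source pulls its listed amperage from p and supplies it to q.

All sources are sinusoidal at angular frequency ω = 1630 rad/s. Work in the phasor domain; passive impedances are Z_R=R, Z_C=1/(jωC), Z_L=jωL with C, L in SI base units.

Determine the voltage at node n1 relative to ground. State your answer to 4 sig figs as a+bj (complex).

Element admittances at ω=1630 rad/s:
  I1: injects 0.00673 A into n2 (from n0)
  Y(R1) = 0.0005917+0.000j S between n1,n0
  Y(R2) = 0.01562+0.000j S between n1,n0
  I2: injects 0.0277 A into n1 (from n2)
  I3: injects 1.64 A into n1 (from n0)
  Y(L1) = 0.000-0.06705j S between n1,n2
  V1: constraint V(n2)−V(n1) = 2.04
Assemble and solve the 3×3 MNA system:
  V(n1)=101.5+0.000j  V(n2)=103.6+0.000j
  i(V1)=-0.02097+0.1368j

101.5+0.000j V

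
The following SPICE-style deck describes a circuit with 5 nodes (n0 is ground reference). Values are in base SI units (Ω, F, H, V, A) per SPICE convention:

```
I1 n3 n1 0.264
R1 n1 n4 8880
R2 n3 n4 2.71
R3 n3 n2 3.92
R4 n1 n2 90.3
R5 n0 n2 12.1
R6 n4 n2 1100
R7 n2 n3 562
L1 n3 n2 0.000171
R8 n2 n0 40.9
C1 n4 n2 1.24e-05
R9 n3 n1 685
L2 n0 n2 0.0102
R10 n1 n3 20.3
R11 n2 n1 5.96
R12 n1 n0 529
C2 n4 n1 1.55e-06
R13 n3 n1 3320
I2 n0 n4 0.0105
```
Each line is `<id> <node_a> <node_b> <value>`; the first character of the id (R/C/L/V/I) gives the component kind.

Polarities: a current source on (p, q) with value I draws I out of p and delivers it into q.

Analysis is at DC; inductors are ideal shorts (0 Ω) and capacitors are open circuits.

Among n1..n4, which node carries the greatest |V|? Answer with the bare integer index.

MNA unknowns: 4 node voltages V₁..V_4 plus 2 source currents (L1, L2)
I1: z[3]−=0.264, z[1]+=0.264
R1: Y=0.0001126 on G[1,4]
R2: Y=0.3690 on G[3,4]
R3: Y=0.2551 on G[3,2]
R4: Y=0.01107 on G[1,2]
R5: Y=0.08264 on G[0,2]
R6: Y=0.0009091 on G[4,2]
R7: Y=0.001779 on G[2,3]
L1: row V3−V2=0, i_L1 at 3,2
R8: Y=0.02445 on G[2,0]
C1: Y=0.000 on G[4,2]
R9: Y=0.001460 on G[3,1]
L2: row V0−V2=0, i_L2 at 0,2
R10: Y=0.04926 on G[1,3]
R11: Y=0.1678 on G[2,1]
R12: Y=0.001890 on G[1,0]
C2: Y=0.000 on G[4,1]
R13: Y=0.0003012 on G[3,1]
I2: z[0]−=0.0105, z[4]+=0.0105
solve → V1=1.139, V2=0.000, V3=0.000, V4=0.02872
aux → i_L1=-0.1953, i_L2=-0.008348

1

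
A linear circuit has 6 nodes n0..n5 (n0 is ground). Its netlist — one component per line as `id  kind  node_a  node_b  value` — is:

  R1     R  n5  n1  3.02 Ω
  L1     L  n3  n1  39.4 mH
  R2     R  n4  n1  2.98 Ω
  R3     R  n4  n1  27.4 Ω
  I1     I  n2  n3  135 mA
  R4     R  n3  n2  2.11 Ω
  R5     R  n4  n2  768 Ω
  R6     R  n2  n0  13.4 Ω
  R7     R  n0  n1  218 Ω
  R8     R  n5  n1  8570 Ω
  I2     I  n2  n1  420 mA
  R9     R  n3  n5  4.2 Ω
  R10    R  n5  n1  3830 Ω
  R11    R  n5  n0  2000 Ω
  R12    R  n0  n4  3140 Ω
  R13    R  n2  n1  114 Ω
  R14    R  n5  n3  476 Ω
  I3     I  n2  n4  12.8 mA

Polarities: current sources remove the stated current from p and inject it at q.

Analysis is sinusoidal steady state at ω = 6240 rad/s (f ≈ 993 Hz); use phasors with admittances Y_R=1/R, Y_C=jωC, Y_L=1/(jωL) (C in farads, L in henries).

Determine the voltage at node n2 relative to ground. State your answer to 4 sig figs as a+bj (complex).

-0.2483-0.004496j V

Apply KCL at each of the 5 non-ground nodes and solve the resulting linear system.
Node n1: branches {R1, L1, R2, R3, R7, R8, I2, R10, R13} → V_1 = 3.532+0.06487j
Node n2: branches {I1, R4, R5, R6, I2, R13, I3} → V_2 = -0.2483-0.004496j
Node n3: branches {L1, I1, R4, R9, R14} → V_3 = 0.8302-0.006677j
Node n4: branches {R2, R3, R5, R12, I3} → V_4 = 3.551+0.06457j
Node n5: branches {R1, R8, R9, R10, R11, R14} → V_5 = 2.395+0.03478j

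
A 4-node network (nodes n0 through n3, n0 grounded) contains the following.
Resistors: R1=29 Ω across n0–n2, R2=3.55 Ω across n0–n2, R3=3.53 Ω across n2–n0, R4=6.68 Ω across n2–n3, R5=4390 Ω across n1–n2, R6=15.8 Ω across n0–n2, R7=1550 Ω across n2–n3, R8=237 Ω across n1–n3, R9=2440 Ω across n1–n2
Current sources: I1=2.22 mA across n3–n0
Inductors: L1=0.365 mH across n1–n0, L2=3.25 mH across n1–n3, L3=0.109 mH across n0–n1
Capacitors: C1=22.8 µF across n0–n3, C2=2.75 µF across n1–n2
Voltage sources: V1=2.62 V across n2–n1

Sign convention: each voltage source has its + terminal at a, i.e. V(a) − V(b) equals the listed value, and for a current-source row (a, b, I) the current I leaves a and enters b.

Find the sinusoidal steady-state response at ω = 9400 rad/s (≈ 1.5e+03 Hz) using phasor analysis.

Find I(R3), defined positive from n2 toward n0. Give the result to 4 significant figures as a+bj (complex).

0.5625-0.3558j A

MNA unknowns: 3 node voltages V₁..V_3 plus 1 source current (V1)
R1: Y=0.03448+0.000j on G[0,2]
R2: Y=0.2817+0.000j on G[0,2]
R3: Y=0.2833+0.000j on G[2,0]
I1: z[3]−=0.00222, z[0]+=0.00222
L1: Y=0.000-0.2915j on G[1,0]
R4: Y=0.1497+0.000j on G[2,3]
R5: Y=0.0002278+0.000j on G[1,2]
R6: Y=0.06329+0.000j on G[0,2]
R7: Y=0.0006452+0.000j on G[2,3]
R8: Y=0.004219+0.000j on G[1,3]
R9: Y=0.0004098+0.000j on G[1,2]
C1: Y=0.000+0.2143j on G[0,3]
L2: Y=0.000-0.03273j on G[1,3]
C2: Y=0.000+0.02585j on G[1,2]
L3: Y=0.000-0.9760j on G[0,1]
V1: row V2−V1=2.62, i_V1 at 2,1
solve → V1=-0.6344-1.256j, V2=1.986-1.256j, V3=0.1327-1.278j
aux → i_V1=-1.596+0.7615j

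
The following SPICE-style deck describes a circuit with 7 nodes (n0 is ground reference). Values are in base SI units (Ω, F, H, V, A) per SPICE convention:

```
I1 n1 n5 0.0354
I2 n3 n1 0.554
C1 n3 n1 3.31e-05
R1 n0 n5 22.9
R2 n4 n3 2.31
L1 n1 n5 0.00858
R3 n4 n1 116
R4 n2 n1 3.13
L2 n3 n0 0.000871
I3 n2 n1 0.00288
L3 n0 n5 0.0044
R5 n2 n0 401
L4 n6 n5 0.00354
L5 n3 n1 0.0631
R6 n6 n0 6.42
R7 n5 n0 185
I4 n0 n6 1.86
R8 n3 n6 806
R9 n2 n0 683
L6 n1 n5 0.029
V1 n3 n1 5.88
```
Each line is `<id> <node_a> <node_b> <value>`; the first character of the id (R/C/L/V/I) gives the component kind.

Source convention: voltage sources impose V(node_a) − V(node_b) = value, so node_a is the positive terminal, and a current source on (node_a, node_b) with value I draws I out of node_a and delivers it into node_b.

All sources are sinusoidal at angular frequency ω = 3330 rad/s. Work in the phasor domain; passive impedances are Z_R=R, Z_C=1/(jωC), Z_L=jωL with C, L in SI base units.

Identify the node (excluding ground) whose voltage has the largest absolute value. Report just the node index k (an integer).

Apply KCL at each of the 6 non-ground nodes and solve the resulting linear system.
Node n1: branches {I1, I2, C1, L1, R3, R4, I3, L5, L6, V1} → V_1 = -4.794+0.09061j
Node n2: branches {R4, I3, R5, R9} → V_2 = -4.744+0.08950j
Node n3: branches {I2, C1, R2, L2, L5, R8, V1} → V_3 = 1.086+0.09061j
Node n4: branches {R2, R3} → V_4 = 0.9710+0.09061j
Node n5: branches {I1, R1, L1, L3, L4, R7, L6} → V_5 = 3.550+0.8924j
Node n6: branches {L4, R6, I4, R8} → V_6 = 10.35+3.676j
Source currents: i(V1)=-0.6234-0.2413j

6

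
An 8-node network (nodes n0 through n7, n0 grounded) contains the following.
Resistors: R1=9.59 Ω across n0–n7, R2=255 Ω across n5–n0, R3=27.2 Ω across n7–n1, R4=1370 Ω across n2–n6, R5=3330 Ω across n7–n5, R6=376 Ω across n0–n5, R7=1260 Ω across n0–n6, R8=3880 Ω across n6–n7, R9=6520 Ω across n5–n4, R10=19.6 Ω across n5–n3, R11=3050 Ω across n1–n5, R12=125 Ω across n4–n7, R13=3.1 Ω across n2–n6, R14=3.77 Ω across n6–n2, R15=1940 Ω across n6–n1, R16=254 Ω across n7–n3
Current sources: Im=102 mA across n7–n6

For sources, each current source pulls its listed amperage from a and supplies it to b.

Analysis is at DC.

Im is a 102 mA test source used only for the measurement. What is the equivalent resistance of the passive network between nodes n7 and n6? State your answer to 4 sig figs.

R_eq = 643.5 Ω

MNA unknowns: 7 node voltages V₁..V_7
R1: Y=0.1043 on G[0,7]
R2: Y=0.003922 on G[5,0]
R3: Y=0.03676 on G[7,1]
R4: Y=0.0007299 on G[2,6]
R5: Y=0.0003003 on G[7,5]
R6: Y=0.002660 on G[0,5]
R7: Y=0.0007937 on G[0,6]
R8: Y=0.0002577 on G[6,7]
R9: Y=0.0001534 on G[5,4]
R10: Y=0.05102 on G[5,3]
R11: Y=0.0003279 on G[1,5]
R12: Y=0.008000 on G[4,7]
R13: Y=0.3226 on G[2,6]
R14: Y=0.2653 on G[6,2]
R15: Y=0.0005155 on G[6,1]
R16: Y=0.003937 on G[7,3]
Im: z[7]−=0.102, z[6]+=0.102
solve → V1=0.4172, V2=65.16, V3=-0.1912, V4=-0.4793, V5=-0.1685, V6=65.16, V7=-0.4853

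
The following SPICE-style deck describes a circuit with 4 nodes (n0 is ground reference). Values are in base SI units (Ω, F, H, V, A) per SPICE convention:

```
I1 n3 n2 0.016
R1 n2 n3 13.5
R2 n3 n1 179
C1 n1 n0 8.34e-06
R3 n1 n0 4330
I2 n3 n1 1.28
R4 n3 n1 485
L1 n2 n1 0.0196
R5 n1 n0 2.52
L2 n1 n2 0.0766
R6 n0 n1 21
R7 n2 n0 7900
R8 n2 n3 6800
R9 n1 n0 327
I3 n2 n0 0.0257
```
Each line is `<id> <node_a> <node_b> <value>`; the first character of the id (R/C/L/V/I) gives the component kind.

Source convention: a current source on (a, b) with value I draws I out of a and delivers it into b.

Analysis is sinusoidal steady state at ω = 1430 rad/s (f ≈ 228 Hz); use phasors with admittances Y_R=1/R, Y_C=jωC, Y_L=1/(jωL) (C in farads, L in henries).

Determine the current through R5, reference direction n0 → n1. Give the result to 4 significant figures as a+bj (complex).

0.02222-0.003485j A

Element admittances at ω=1430 rad/s:
  I1: injects 0.016 A into n2 (from n3)
  Y(R1) = 0.07407+0.000j S between n2,n3
  Y(R2) = 0.005587+0.000j S between n3,n1
  Y(C1) = 0.000+0.01193j S between n1,n0
  Y(R3) = 0.0002309+0.000j S between n1,n0
  I2: injects 1.28 A into n1 (from n3)
  Y(R4) = 0.002062+0.000j S between n3,n1
  Y(L1) = 0.000-0.03568j S between n2,n1
  Y(R5) = 0.3968+0.000j S between n1,n0
  Y(L2) = 0.000-0.009129j S between n1,n2
  Y(R6) = 0.04762+0.000j S between n0,n1
  Y(R7) = 0.0001266+0.000j S between n2,n0
  Y(R8) = 0.0001471+0.000j S between n2,n3
  Y(R9) = 0.003058+0.000j S between n1,n0
  I3: injects 0.0257 A into n0 (from n2)
Assemble and solve the 3×3 MNA system:
  V(n1)=-0.05600+0.008783j  V(n2)=-4.121-25.79j  V(n3)=-19.57-23.38j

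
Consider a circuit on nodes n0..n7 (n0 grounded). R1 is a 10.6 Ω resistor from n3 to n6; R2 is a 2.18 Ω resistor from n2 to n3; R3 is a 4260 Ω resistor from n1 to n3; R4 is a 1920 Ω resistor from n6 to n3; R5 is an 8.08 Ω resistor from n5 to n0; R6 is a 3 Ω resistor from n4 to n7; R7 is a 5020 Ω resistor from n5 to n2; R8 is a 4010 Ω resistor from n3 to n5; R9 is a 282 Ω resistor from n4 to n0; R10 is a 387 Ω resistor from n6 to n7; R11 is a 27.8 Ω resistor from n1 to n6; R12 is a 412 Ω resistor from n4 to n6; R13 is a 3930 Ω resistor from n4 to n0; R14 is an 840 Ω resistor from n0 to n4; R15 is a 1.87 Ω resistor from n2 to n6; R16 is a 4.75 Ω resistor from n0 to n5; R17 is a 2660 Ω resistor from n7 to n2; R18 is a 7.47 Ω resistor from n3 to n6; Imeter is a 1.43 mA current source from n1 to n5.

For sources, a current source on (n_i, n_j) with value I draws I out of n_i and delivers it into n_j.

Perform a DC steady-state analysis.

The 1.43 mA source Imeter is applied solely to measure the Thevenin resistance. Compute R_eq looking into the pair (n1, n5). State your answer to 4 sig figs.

MNA unknowns: 7 node voltages V₁..V_7
R1: Y=0.09434 on G[3,6]
R2: Y=0.4587 on G[2,3]
R3: Y=0.0002347 on G[1,3]
R4: Y=0.0005208 on G[6,3]
R5: Y=0.1238 on G[5,0]
R6: Y=0.3333 on G[4,7]
R7: Y=0.0001992 on G[5,2]
R8: Y=0.0002494 on G[3,5]
R9: Y=0.003546 on G[4,0]
R10: Y=0.002584 on G[6,7]
R11: Y=0.03597 on G[1,6]
R12: Y=0.002427 on G[4,6]
R13: Y=0.0002545 on G[4,0]
R14: Y=0.001190 on G[0,4]
R15: Y=0.5348 on G[2,6]
R16: Y=0.2105 on G[0,5]
R17: Y=0.0003759 on G[7,2]
R18: Y=0.1339 on G[3,6]
Imeter: z[1]−=0.00143, z[5]+=0.00143
solve → V1=-0.5105, V2=-0.4706, V3=-0.4706, V4=-0.2439, V5=0.003641, V6=-0.4710, V7=-0.2459

R_eq = 359.5 Ω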